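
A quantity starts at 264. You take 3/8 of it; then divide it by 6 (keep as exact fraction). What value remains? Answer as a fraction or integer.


Start with 264.
Step 1: Take 3/8: 264 * 3/8 = 99
Step 2: Divide by 6: 99 / 6 = 33/2
Final result = 33/2

33/2


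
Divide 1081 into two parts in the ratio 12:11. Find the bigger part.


Total parts = 12 + 11 = 23
Value per part = 1081 / 23 = 47
First share = 12 * 47 = 564
Second share = 11 * 47 = 517
Larger share = 564

564


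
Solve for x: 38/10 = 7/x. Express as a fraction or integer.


Setting up: 38/10 = 7/x
Cross multiply: 38 * x = 10 * 7
38x = 70
x = 70/38
x = 35/19

35/19


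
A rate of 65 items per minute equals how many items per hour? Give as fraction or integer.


Converting from per minute to per hour
Rate = 65 items per minute
Multiply by 60: 65 * 60
= 3900 items per hour

3900


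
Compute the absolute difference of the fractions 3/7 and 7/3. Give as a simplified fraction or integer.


Simplify: 3/7 = 3/7 and 7/3 = 7/3
Find common denominator: LCD = 21
Convert: 9/21 and 49/21
Difference = |9 - 49|/21 = 40/21
Simplified = 40/21

40/21


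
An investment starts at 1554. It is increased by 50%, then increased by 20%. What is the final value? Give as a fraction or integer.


Start: 1554
Step 1: increase by 50% => multiply by 150/100
  1554 * 150/100 = 2331
Step 2: increase by 20% => multiply by 120/100
  2331 * 120/100 = 13986/5
Final value = 13986/5

13986/5


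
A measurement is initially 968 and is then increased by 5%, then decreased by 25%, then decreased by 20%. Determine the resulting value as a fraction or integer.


Start: 968
Step 1: increase by 5% => multiply by 105/100
  968 * 105/100 = 5082/5
Step 2: decrease by 25% => multiply by 75/100
  5082/5 * 75/100 = 7623/10
Step 3: decrease by 20% => multiply by 80/100
  7623/10 * 80/100 = 15246/25
Final value = 15246/25

15246/25


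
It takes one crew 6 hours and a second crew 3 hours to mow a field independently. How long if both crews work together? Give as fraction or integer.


Rate of A = 1/6 job per hour
Rate of B = 1/3 job per hour
Combined rate = 1/6 + 1/3
Find common denominator: (3 + 6)/(6*3) = 9/18
Combined rate = 1/2 job per hour
Time together = 1 / (1/2) = 2 hours

2


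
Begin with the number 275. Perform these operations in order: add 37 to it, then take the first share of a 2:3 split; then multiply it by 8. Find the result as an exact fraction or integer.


Start with 275.
Step 1: Add 37: 275+37=312; split 2:3 first = 312*2/5 = 624/5
Step 2: Multiply by 8: 624/5 * 8 = 4992/5
Final result = 4992/5

4992/5


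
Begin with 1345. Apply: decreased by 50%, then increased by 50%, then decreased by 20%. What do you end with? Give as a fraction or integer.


Start: 1345
Step 1: decrease by 50% => multiply by 50/100
  1345 * 50/100 = 1345/2
Step 2: increase by 50% => multiply by 150/100
  1345/2 * 150/100 = 4035/4
Step 3: decrease by 20% => multiply by 80/100
  4035/4 * 80/100 = 807
Final value = 807

807


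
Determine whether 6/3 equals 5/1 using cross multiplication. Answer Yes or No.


Cross multiply to check 6/3 = 5/1
Left cross product: 6 * 1 = 6
Right cross product: 3 * 5 = 15
6 != 15
Not equal, so proportions differ => No

No


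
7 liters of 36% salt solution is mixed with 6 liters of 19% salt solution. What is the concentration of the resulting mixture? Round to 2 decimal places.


Solute in mixture 1 = 36% of 7 L = 7*36/100 = 63/25 L
Solute in mixture 2 = 19% of 6 L = 6*19/100 = 57/50 L
Total solute = 63/25 + 57/50 = 183/50 L
Total volume = 7 + 6 = 13 L
Final concentration = 183/50/13 * 100 = 28.15%

28.15


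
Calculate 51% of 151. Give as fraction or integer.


Compute 51% of 151
Convert percentage: 51% = 51/100
Multiply: 151 * 51/100
= 7701/100
= 7701/100

7701/100


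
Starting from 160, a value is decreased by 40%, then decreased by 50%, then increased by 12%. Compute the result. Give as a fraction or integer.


Start: 160
Step 1: decrease by 40% => multiply by 60/100
  160 * 60/100 = 96
Step 2: decrease by 50% => multiply by 50/100
  96 * 50/100 = 48
Step 3: increase by 12% => multiply by 112/100
  48 * 112/100 = 1344/25
Final value = 1344/25

1344/25


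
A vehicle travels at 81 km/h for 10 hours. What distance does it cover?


Using distance = speed * time
Speed = 81 km/h
Time = 10 hours
Distance = 81 * 10
= 810 km

810


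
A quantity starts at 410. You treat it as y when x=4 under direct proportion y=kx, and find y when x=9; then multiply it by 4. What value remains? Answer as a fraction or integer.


Start with 410.
Step 1: Direct prop: k = (410)/4; new y = k*9 = 410*9/4 = 1845/2
Step 2: Multiply by 4: 1845/2 * 4 = 3690
Final result = 3690

3690


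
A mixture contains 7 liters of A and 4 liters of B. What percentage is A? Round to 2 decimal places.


Volume of A = 7 L
Volume of B = 4 L
Total volume = 7 + 4 = 11 L
Percentage of A = (7/11) * 100
= 63.64%

63.64


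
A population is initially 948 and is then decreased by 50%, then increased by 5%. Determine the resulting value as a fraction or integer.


Start: 948
Step 1: decrease by 50% => multiply by 50/100
  948 * 50/100 = 474
Step 2: increase by 5% => multiply by 105/100
  474 * 105/100 = 4977/10
Final value = 4977/10

4977/10


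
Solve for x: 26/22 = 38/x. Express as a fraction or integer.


Setting up: 26/22 = 38/x
Cross multiply: 26 * x = 22 * 38
26x = 836
x = 836/26
x = 418/13

418/13


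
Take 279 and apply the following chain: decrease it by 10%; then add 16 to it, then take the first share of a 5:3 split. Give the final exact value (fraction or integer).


Start with 279.
Step 1: Decrease by 10%: 279 * 90/100 = 2511/10
Step 2: Add 16: 2511/10+16=2671/10; split 5:3 first = 2671/10*5/8 = 2671/16
Final result = 2671/16

2671/16


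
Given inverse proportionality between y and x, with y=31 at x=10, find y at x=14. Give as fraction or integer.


Inverse proportion: y = k/x
Find k: k = 10 * 31 = 310
Compute y at x=14: y = 310/14
y = 155/7

155/7


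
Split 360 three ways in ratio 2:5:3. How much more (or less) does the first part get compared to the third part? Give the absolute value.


Total parts = 2 + 5 + 3 = 10
Value per part = 360 / 10 = 36
Shares: 2*36=72, 5*36=180, 3*36=108
First share = 72, third share = 108
Difference = |72 - 108| = 36

36


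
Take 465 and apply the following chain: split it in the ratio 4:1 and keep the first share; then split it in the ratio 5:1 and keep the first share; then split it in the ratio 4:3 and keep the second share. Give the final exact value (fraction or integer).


Start with 465.
Step 1: Split 4:1, first share = 465 * 4/5 = 372
Step 2: Split 5:1, first share = 372 * 5/6 = 310
Step 3: Split 4:3, second share = 310 * 3/7 = 930/7
Final result = 930/7

930/7


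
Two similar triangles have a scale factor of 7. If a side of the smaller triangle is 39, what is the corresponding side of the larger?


Similar triangles have proportional sides
Scale factor = 7
Smaller side = 39
Corresponding larger side = 39 * 7
= 273

273


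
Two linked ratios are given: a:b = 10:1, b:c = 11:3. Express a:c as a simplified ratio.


Given a:b = 10:1 and b:c = 11:3
Make b consistent. Multiply first ratio by 11: a:b = 110:11
Multiply second ratio by 1: b:c = 11:3
Now b = 11 in both, so a:b:c = 110:11:3
Therefore a:c = 110:3
Simplify by GCD: a:c = 110:3

110:3


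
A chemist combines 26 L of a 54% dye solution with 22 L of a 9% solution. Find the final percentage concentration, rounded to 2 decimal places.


Solute in mixture 1 = 54% of 26 L = 26*54/100 = 351/25 L
Solute in mixture 2 = 9% of 22 L = 22*9/100 = 99/50 L
Total solute = 351/25 + 99/50 = 801/50 L
Total volume = 26 + 22 = 48 L
Final concentration = 801/50/48 * 100 = 33.38%

33.38


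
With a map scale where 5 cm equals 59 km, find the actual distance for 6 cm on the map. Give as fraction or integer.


Map scale: 5 cm = 59 km
Measured distance on map = 6 cm
Set up proportion: 6 * 59 / 5
= 354 / 5
= 354/5 km

354/5


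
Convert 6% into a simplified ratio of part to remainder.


Part = 6%, Remainder = 94%
Ratio = 6:94
GCD(6, 94) = 2
Simplify: 3:47 = 3:47

3:47


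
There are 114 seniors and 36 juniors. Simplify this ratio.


Find GCD(114, 36)
GCD = 6
Divide both by 6: 114/6 = 19, 36/6 = 6
Simplified ratio = 19:6

19:6


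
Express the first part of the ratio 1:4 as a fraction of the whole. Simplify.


Total parts = 1 + 4 = 5
First part fraction = 1/5
Simplify: 1/5 = 1/5

1/5


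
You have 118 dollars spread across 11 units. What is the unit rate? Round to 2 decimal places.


Total dollars = 118
Number of units = 11
Unit rate = 118 / 11
= 10.73 dollars per unit

10.73


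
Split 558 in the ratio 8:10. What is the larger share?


Total parts = 8 + 10 = 18
Value per part = 558 / 18 = 31
First share = 8 * 31 = 248
Second share = 10 * 31 = 310
Larger share = 310

310


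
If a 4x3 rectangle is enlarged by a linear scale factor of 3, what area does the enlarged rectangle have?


Original dimensions: 4 x 3
Enlargement factor = 3
New width = 4 * 3 = 12
New height = 3 * 3 = 9
New area = 12 * 9 = 108

108


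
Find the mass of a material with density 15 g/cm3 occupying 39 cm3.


Using mass = density * volume
Density = 15 g/cm3
Volume = 39 cm3
Mass = 15 * 39
= 585 g

585


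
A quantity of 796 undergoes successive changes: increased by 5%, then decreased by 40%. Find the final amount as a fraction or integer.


Start: 796
Step 1: increase by 5% => multiply by 105/100
  796 * 105/100 = 4179/5
Step 2: decrease by 40% => multiply by 60/100
  4179/5 * 60/100 = 12537/25
Final value = 12537/25

12537/25


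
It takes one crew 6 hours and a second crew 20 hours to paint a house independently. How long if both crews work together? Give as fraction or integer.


Rate of A = 1/6 job per hour
Rate of B = 1/20 job per hour
Combined rate = 1/6 + 1/20
Find common denominator: (20 + 6)/(6*20) = 26/120
Combined rate = 13/60 job per hour
Time together = 1 / (13/60) = 60/13 hours

60/13


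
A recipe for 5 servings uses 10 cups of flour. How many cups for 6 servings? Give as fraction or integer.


Original: 10 cups for 5 servings
Target servings = 6
Scaling factor = 6/5
New amount = 10 * 6/5
= 60/5
= 12 cups

12


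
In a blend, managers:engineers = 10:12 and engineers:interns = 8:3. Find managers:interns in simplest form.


Given a:b = 10:12 and b:c = 8:3
Make b consistent. Multiply first ratio by 8: a:b = 80:96
Multiply second ratio by 12: b:c = 96:36
Now b = 96 in both, so a:b:c = 80:96:36
Therefore a:c = 80:36
Simplify by GCD: a:c = 20:9

20:9


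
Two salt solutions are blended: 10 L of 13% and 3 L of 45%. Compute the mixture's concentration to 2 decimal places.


Solute in mixture 1 = 13% of 10 L = 10*13/100 = 13/10 L
Solute in mixture 2 = 45% of 3 L = 3*45/100 = 27/20 L
Total solute = 13/10 + 27/20 = 53/20 L
Total volume = 10 + 3 = 13 L
Final concentration = 53/20/13 * 100 = 20.38%

20.38


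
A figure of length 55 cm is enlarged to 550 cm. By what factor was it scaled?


Original length = 55 cm
Scaled length = 550 cm
Scale factor = 550 / 55
= 10

10


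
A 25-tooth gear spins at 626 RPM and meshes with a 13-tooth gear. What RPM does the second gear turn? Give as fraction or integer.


Gear ratio: teeth_A * RPM_A = teeth_B * RPM_B
25 * 626 = 13 * RPM_B
15650 = 13 * RPM_B
RPM_B = 15650 / 13
RPM_B = 15650/13

15650/13


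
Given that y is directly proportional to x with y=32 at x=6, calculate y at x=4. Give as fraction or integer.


Direct proportion: y = kx
Find k: k = 32/6 = 16/3
Compute y at x=4: y = 16/3 * 4
y = 64/3

64/3


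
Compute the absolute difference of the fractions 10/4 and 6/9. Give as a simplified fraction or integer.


Simplify: 10/4 = 5/2 and 6/9 = 2/3
Find common denominator: LCD = 6
Convert: 15/6 and 4/6
Difference = |15 - 4|/6 = 11/6
Simplified = 11/6

11/6


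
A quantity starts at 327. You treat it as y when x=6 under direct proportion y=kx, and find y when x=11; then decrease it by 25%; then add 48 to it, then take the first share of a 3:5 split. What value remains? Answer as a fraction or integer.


Start with 327.
Step 1: Direct prop: k = (327)/6; new y = k*11 = 327*11/6 = 1199/2
Step 2: Decrease by 25%: 1199/2 * 75/100 = 3597/8
Step 3: Add 48: 3597/8+48=3981/8; split 3:5 first = 3981/8*3/8 = 11943/64
Final result = 11943/64

11943/64


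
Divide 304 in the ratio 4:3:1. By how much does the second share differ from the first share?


Total parts = 4 + 3 + 1 = 8
Value per part = 304 / 8 = 38
Shares: 4*38=152, 3*38=114, 1*38=38
Second share = 114, first share = 152
Difference = |114 - 152| = 38

38


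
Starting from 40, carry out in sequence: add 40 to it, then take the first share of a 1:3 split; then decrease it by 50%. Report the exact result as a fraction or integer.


Start with 40.
Step 1: Add 40: 40+40=80; split 1:3 first = 80*1/4 = 20
Step 2: Decrease by 50%: 20 * 50/100 = 10
Final result = 10

10


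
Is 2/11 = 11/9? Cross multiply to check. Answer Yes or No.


Cross multiply to check 2/11 = 11/9
Left cross product: 2 * 9 = 18
Right cross product: 11 * 11 = 121
18 != 121
Not equal, so proportions differ => No

No


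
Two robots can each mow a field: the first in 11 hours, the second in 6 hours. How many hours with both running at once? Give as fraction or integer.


Rate of A = 1/11 job per hour
Rate of B = 1/6 job per hour
Combined rate = 1/11 + 1/6
Find common denominator: (6 + 11)/(11*6) = 17/66
Combined rate = 17/66 job per hour
Time together = 1 / (17/66) = 66/17 hours

66/17


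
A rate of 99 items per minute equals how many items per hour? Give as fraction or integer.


Converting from per minute to per hour
Rate = 99 items per minute
Multiply by 60: 99 * 60
= 5940 items per hour

5940


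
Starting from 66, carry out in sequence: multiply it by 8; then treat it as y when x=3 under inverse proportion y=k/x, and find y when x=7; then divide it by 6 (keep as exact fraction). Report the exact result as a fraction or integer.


Start with 66.
Step 1: Multiply by 8: 66 * 8 = 528
Step 2: Inverse prop: k = (528)*3; new y = k/7 = 528*3/7 = 1584/7
Step 3: Divide by 6: 1584/7 / 6 = 264/7
Final result = 264/7

264/7


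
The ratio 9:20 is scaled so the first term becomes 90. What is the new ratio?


Original ratio: 9:20
First term target: 90
Scale factor = 90 / 9 = 10
Multiply second term: 20 * 10 = 200
Equivalent ratio = 90:200

90:200


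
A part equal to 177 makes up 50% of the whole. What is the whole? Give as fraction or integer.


Given: 177 is 50% of the whole
Set up: 177 = 50/100 * whole
whole = 177 * 100 / 50
whole = 17700 / 50
whole = 354

354


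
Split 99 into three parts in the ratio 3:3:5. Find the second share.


Ratio = 3:3:5
Total parts = 3 + 3 + 5 = 11
Value per part = 99 / 11 = 9
First share = 3 * 9 = 27
Middle share = 3 * 9 = 27
Third share = 5 * 9 = 45

27


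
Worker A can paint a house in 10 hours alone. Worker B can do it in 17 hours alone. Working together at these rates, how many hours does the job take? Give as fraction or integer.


Rate of A = 1/10 job per hour
Rate of B = 1/17 job per hour
Combined rate = 1/10 + 1/17
Find common denominator: (17 + 10)/(10*17) = 27/170
Combined rate = 27/170 job per hour
Time together = 1 / (27/170) = 170/27 hours

170/27


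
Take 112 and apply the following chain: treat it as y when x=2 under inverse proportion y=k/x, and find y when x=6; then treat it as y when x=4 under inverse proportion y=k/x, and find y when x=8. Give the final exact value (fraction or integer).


Start with 112.
Step 1: Inverse prop: k = (112)*2; new y = k/6 = 112*2/6 = 112/3
Step 2: Inverse prop: k = (112/3)*4; new y = k/8 = 112/3*4/8 = 56/3
Final result = 56/3

56/3


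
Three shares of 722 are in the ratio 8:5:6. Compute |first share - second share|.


Total parts = 8 + 5 + 6 = 19
Value per part = 722 / 19 = 38
Shares: 8*38=304, 5*38=190, 6*38=228
First share = 304, second share = 190
Difference = |304 - 190| = 114

114


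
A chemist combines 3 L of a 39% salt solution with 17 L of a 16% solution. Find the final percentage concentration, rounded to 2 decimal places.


Solute in mixture 1 = 39% of 3 L = 3*39/100 = 117/100 L
Solute in mixture 2 = 16% of 17 L = 17*16/100 = 68/25 L
Total solute = 117/100 + 68/25 = 389/100 L
Total volume = 3 + 17 = 20 L
Final concentration = 389/100/20 * 100 = 19.45%

19.45


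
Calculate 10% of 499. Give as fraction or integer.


Compute 10% of 499
Convert percentage: 10% = 10/100
Multiply: 499 * 10/100
= 4990/100
= 499/10

499/10


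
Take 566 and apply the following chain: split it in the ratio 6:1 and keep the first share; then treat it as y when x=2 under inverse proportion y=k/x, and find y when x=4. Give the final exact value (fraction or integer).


Start with 566.
Step 1: Split 6:1, first share = 566 * 6/7 = 3396/7
Step 2: Inverse prop: k = (3396/7)*2; new y = k/4 = 3396/7*2/4 = 1698/7
Final result = 1698/7

1698/7


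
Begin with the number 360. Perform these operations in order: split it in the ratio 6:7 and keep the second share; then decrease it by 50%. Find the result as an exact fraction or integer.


Start with 360.
Step 1: Split 6:7, second share = 360 * 7/13 = 2520/13
Step 2: Decrease by 50%: 2520/13 * 50/100 = 1260/13
Final result = 1260/13

1260/13


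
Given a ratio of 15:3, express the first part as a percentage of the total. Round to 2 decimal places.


Total parts = 15 + 3 = 18
First part fraction = 15/18
Percentage = (15/18) * 100
= 0.833333 * 100
= 83.33%

83.33


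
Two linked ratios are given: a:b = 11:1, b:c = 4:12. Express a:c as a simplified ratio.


Given a:b = 11:1 and b:c = 4:12
Make b consistent. Multiply first ratio by 4: a:b = 44:4
Multiply second ratio by 1: b:c = 4:12
Now b = 4 in both, so a:b:c = 44:4:12
Therefore a:c = 44:12
Simplify by GCD: a:c = 11:3

11:3


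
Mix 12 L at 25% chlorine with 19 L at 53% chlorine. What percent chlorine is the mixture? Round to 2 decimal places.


Solute in mixture 1 = 25% of 12 L = 12*25/100 = 3 L
Solute in mixture 2 = 53% of 19 L = 19*53/100 = 1007/100 L
Total solute = 3 + 1007/100 = 1307/100 L
Total volume = 12 + 19 = 31 L
Final concentration = 1307/100/31 * 100 = 42.16%

42.16


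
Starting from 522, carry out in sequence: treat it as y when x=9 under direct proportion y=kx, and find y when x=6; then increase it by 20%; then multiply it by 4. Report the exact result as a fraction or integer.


Start with 522.
Step 1: Direct prop: k = (522)/9; new y = k*6 = 522*6/9 = 348
Step 2: Increase by 20%: 348 * 120/100 = 2088/5
Step 3: Multiply by 4: 2088/5 * 4 = 8352/5
Final result = 8352/5

8352/5


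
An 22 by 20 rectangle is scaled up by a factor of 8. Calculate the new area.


Original dimensions: 22 x 20
Enlargement factor = 8
New width = 22 * 8 = 176
New height = 20 * 8 = 160
New area = 176 * 160 = 28160

28160


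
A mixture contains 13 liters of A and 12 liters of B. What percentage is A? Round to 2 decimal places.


Volume of A = 13 L
Volume of B = 12 L
Total volume = 13 + 12 = 25 L
Percentage of A = (13/25) * 100
= 52.00%

52.00


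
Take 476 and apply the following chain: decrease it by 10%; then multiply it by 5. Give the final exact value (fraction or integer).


Start with 476.
Step 1: Decrease by 10%: 476 * 90/100 = 2142/5
Step 2: Multiply by 5: 2142/5 * 5 = 2142
Final result = 2142

2142


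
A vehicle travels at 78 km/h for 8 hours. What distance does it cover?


Using distance = speed * time
Speed = 78 km/h
Time = 8 hours
Distance = 78 * 8
= 624 km

624


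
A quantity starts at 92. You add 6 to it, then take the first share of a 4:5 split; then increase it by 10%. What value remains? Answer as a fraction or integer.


Start with 92.
Step 1: Add 6: 92+6=98; split 4:5 first = 98*4/9 = 392/9
Step 2: Increase by 10%: 392/9 * 110/100 = 2156/45
Final result = 2156/45

2156/45


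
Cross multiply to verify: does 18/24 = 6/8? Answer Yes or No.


Cross multiply to check 18/24 = 6/8
Left cross product: 18 * 8 = 144
Right cross product: 24 * 6 = 144
144 = 144
Equal, so proportions match => Yes

Yes


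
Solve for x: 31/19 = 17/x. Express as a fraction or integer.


Setting up: 31/19 = 17/x
Cross multiply: 31 * x = 19 * 17
31x = 323
x = 323/31
x = 323/31

323/31


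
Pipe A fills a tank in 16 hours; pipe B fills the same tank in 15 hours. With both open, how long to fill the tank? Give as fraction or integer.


Rate of A = 1/16 job per hour
Rate of B = 1/15 job per hour
Combined rate = 1/16 + 1/15
Find common denominator: (15 + 16)/(16*15) = 31/240
Combined rate = 31/240 job per hour
Time together = 1 / (31/240) = 240/31 hours

240/31


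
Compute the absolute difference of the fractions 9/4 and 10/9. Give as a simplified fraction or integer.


Simplify: 9/4 = 9/4 and 10/9 = 10/9
Find common denominator: LCD = 36
Convert: 81/36 and 40/36
Difference = |81 - 40|/36 = 41/36
Simplified = 41/36

41/36


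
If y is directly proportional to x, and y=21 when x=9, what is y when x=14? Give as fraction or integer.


Direct proportion: y = kx
Find k: k = 21/9 = 7/3
Compute y at x=14: y = 7/3 * 14
y = 98/3

98/3


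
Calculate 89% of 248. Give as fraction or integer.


Compute 89% of 248
Convert percentage: 89% = 89/100
Multiply: 248 * 89/100
= 22072/100
= 5518/25

5518/25


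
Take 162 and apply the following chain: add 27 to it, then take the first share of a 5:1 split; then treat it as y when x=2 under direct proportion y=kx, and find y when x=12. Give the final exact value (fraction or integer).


Start with 162.
Step 1: Add 27: 162+27=189; split 5:1 first = 189*5/6 = 315/2
Step 2: Direct prop: k = (315/2)/2; new y = k*12 = 315/2*12/2 = 945
Final result = 945

945


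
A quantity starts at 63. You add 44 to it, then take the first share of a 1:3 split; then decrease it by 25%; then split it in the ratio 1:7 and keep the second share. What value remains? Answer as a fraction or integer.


Start with 63.
Step 1: Add 44: 63+44=107; split 1:3 first = 107*1/4 = 107/4
Step 2: Decrease by 25%: 107/4 * 75/100 = 321/16
Step 3: Split 1:7, second share = 321/16 * 7/8 = 2247/128
Final result = 2247/128

2247/128


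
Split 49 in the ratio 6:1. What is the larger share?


Total parts = 6 + 1 = 7
Value per part = 49 / 7 = 7
First share = 6 * 7 = 42
Second share = 1 * 7 = 7
Larger share = 42

42


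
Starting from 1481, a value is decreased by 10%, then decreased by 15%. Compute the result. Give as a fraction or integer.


Start: 1481
Step 1: decrease by 10% => multiply by 90/100
  1481 * 90/100 = 13329/10
Step 2: decrease by 15% => multiply by 85/100
  13329/10 * 85/100 = 226593/200
Final value = 226593/200

226593/200


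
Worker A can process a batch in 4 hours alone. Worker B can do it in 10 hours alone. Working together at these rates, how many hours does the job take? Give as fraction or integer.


Rate of A = 1/4 job per hour
Rate of B = 1/10 job per hour
Combined rate = 1/4 + 1/10
Find common denominator: (10 + 4)/(4*10) = 14/40
Combined rate = 7/20 job per hour
Time together = 1 / (7/20) = 20/7 hours

20/7


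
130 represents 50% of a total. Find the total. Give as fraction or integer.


Given: 130 is 50% of the whole
Set up: 130 = 50/100 * whole
whole = 130 * 100 / 50
whole = 13000 / 50
whole = 260

260


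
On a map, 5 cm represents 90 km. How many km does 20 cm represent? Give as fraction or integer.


Map scale: 5 cm = 90 km
Measured distance on map = 20 cm
Set up proportion: 20 * 90 / 5
= 1800 / 5
= 360 km

360


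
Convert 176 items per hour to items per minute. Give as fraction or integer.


Converting from per hour to per minute
Rate = 176 items per hour
Divide by 60: 176/60
= 44/15 items per minute

44/15


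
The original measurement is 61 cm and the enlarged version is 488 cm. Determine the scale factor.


Original length = 61 cm
Scaled length = 488 cm
Scale factor = 488 / 61
= 8

8


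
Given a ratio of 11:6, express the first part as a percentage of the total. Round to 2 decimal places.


Total parts = 11 + 6 = 17
First part fraction = 11/17
Percentage = (11/17) * 100
= 0.647059 * 100
= 64.71%

64.71


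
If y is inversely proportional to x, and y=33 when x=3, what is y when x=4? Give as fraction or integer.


Inverse proportion: y = k/x
Find k: k = 3 * 33 = 99
Compute y at x=4: y = 99/4
y = 99/4

99/4


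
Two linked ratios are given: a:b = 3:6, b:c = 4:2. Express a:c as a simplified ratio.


Given a:b = 3:6 and b:c = 4:2
Make b consistent. Multiply first ratio by 4: a:b = 12:24
Multiply second ratio by 6: b:c = 24:12
Now b = 24 in both, so a:b:c = 12:24:12
Therefore a:c = 12:12
Simplify by GCD: a:c = 1:1

1:1


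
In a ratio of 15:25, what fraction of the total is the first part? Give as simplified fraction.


Total parts = 15 + 25 = 40
First part fraction = 15/40
Simplify: 15/40 = 3/8

3/8


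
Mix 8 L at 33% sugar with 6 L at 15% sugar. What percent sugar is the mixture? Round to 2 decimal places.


Solute in mixture 1 = 33% of 8 L = 8*33/100 = 66/25 L
Solute in mixture 2 = 15% of 6 L = 6*15/100 = 9/10 L
Total solute = 66/25 + 9/10 = 177/50 L
Total volume = 8 + 6 = 14 L
Final concentration = 177/50/14 * 100 = 25.29%

25.29


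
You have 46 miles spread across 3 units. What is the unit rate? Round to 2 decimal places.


Total miles = 46
Number of units = 3
Unit rate = 46 / 3
= 15.33 miles per unit

15.33


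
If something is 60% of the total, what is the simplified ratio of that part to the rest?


Part = 60%, Remainder = 40%
Ratio = 60:40
GCD(60, 40) = 20
Simplify: 3:2 = 3:2

3:2


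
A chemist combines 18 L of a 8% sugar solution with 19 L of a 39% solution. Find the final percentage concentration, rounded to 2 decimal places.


Solute in mixture 1 = 8% of 18 L = 18*8/100 = 36/25 L
Solute in mixture 2 = 39% of 19 L = 19*39/100 = 741/100 L
Total solute = 36/25 + 741/100 = 177/20 L
Total volume = 18 + 19 = 37 L
Final concentration = 177/20/37 * 100 = 23.92%

23.92


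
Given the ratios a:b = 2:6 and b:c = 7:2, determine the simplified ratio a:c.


Given a:b = 2:6 and b:c = 7:2
Make b consistent. Multiply first ratio by 7: a:b = 14:42
Multiply second ratio by 6: b:c = 42:12
Now b = 42 in both, so a:b:c = 14:42:12
Therefore a:c = 14:12
Simplify by GCD: a:c = 7:6

7:6


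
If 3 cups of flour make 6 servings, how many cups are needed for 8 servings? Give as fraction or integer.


Original: 3 cups for 6 servings
Target servings = 8
Scaling factor = 8/6
New amount = 3 * 8/6
= 24/6
= 4 cups

4


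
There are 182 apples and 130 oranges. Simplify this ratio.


Find GCD(182, 130)
GCD = 26
Divide both by 26: 182/26 = 7, 130/26 = 5
Simplified ratio = 7:5

7:5


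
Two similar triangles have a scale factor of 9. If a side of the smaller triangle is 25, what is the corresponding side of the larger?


Similar triangles have proportional sides
Scale factor = 9
Smaller side = 25
Corresponding larger side = 25 * 9
= 225

225


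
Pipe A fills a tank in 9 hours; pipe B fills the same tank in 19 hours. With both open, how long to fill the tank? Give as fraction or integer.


Rate of A = 1/9 job per hour
Rate of B = 1/19 job per hour
Combined rate = 1/9 + 1/19
Find common denominator: (19 + 9)/(9*19) = 28/171
Combined rate = 28/171 job per hour
Time together = 1 / (28/171) = 171/28 hours

171/28


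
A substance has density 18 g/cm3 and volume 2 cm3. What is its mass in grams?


Using mass = density * volume
Density = 18 g/cm3
Volume = 2 cm3
Mass = 18 * 2
= 36 g

36


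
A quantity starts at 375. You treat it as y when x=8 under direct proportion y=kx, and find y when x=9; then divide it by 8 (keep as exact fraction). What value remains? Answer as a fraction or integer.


Start with 375.
Step 1: Direct prop: k = (375)/8; new y = k*9 = 375*9/8 = 3375/8
Step 2: Divide by 8: 3375/8 / 8 = 3375/64
Final result = 3375/64

3375/64


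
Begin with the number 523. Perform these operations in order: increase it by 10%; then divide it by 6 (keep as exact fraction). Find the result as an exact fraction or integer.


Start with 523.
Step 1: Increase by 10%: 523 * 110/100 = 5753/10
Step 2: Divide by 6: 5753/10 / 6 = 5753/60
Final result = 5753/60

5753/60


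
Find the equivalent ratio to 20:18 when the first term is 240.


Original ratio: 20:18
First term target: 240
Scale factor = 240 / 20 = 12
Multiply second term: 18 * 12 = 216
Equivalent ratio = 240:216

240:216


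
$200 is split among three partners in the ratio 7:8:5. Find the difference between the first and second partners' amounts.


Total parts = 7 + 8 + 5 = 20
Value per part = 200 / 20 = 10
Shares: 7*10=70, 8*10=80, 5*10=50
First share = 70, second share = 80
Difference = |70 - 80| = 10

10


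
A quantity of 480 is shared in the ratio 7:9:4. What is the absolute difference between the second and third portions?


Total parts = 7 + 9 + 4 = 20
Value per part = 480 / 20 = 24
Shares: 7*24=168, 9*24=216, 4*24=96
Second share = 216, third share = 96
Difference = |216 - 96| = 120

120


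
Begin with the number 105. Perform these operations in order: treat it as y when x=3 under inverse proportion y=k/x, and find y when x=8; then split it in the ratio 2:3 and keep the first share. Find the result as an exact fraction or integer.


Start with 105.
Step 1: Inverse prop: k = (105)*3; new y = k/8 = 105*3/8 = 315/8
Step 2: Split 2:3, first share = 315/8 * 2/5 = 63/4
Final result = 63/4

63/4


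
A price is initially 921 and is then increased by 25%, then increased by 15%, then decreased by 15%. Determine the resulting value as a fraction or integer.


Start: 921
Step 1: increase by 25% => multiply by 125/100
  921 * 125/100 = 4605/4
Step 2: increase by 15% => multiply by 115/100
  4605/4 * 115/100 = 21183/16
Step 3: decrease by 15% => multiply by 85/100
  21183/16 * 85/100 = 360111/320
Final value = 360111/320

360111/320


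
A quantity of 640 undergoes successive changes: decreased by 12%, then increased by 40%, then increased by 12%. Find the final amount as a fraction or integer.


Start: 640
Step 1: decrease by 12% => multiply by 88/100
  640 * 88/100 = 2816/5
Step 2: increase by 40% => multiply by 140/100
  2816/5 * 140/100 = 19712/25
Step 3: increase by 12% => multiply by 112/100
  19712/25 * 112/100 = 551936/625
Final value = 551936/625

551936/625


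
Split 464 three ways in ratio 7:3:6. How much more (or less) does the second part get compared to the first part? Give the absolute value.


Total parts = 7 + 3 + 6 = 16
Value per part = 464 / 16 = 29
Shares: 7*29=203, 3*29=87, 6*29=174
Second share = 87, first share = 203
Difference = |87 - 203| = 116

116


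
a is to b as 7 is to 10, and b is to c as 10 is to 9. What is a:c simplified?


Given a:b = 7:10 and b:c = 10:9
Make b consistent. Multiply first ratio by 10: a:b = 70:100
Multiply second ratio by 10: b:c = 100:90
Now b = 100 in both, so a:b:c = 70:100:90
Therefore a:c = 70:90
Simplify by GCD: a:c = 7:9

7:9


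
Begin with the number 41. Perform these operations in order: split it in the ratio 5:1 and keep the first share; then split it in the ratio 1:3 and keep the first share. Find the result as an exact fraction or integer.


Start with 41.
Step 1: Split 5:1, first share = 41 * 5/6 = 205/6
Step 2: Split 1:3, first share = 205/6 * 1/4 = 205/24
Final result = 205/24

205/24


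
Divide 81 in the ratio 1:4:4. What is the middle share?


Ratio = 1:4:4
Total parts = 1 + 4 + 4 = 9
Value per part = 81 / 9 = 9
First share = 1 * 9 = 9
Middle share = 4 * 9 = 36
Third share = 4 * 9 = 36

36


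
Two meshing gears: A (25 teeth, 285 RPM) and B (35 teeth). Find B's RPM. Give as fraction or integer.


Gear ratio: teeth_A * RPM_A = teeth_B * RPM_B
25 * 285 = 35 * RPM_B
7125 = 35 * RPM_B
RPM_B = 7125 / 35
RPM_B = 1425/7

1425/7


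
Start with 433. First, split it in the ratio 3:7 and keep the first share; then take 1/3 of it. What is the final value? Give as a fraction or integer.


Start with 433.
Step 1: Split 3:7, first share = 433 * 3/10 = 1299/10
Step 2: Take 1/3: 1299/10 * 1/3 = 433/10
Final result = 433/10

433/10


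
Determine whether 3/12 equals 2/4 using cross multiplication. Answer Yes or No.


Cross multiply to check 3/12 = 2/4
Left cross product: 3 * 4 = 12
Right cross product: 12 * 2 = 24
12 != 24
Not equal, so proportions differ => No

No


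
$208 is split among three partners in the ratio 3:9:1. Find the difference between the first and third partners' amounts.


Total parts = 3 + 9 + 1 = 13
Value per part = 208 / 13 = 16
Shares: 3*16=48, 9*16=144, 1*16=16
First share = 48, third share = 16
Difference = |48 - 16| = 32

32


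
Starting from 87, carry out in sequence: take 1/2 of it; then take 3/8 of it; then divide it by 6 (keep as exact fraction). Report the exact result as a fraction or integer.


Start with 87.
Step 1: Take 1/2: 87 * 1/2 = 87/2
Step 2: Take 3/8: 87/2 * 3/8 = 261/16
Step 3: Divide by 6: 261/16 / 6 = 87/32
Final result = 87/32

87/32


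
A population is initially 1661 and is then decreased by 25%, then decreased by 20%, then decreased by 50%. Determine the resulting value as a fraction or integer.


Start: 1661
Step 1: decrease by 25% => multiply by 75/100
  1661 * 75/100 = 4983/4
Step 2: decrease by 20% => multiply by 80/100
  4983/4 * 80/100 = 4983/5
Step 3: decrease by 50% => multiply by 50/100
  4983/5 * 50/100 = 4983/10
Final value = 4983/10

4983/10


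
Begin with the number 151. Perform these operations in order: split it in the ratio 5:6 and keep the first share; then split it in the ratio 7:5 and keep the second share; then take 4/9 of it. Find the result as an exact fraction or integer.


Start with 151.
Step 1: Split 5:6, first share = 151 * 5/11 = 755/11
Step 2: Split 7:5, second share = 755/11 * 5/12 = 3775/132
Step 3: Take 4/9: 3775/132 * 4/9 = 3775/297
Final result = 3775/297

3775/297


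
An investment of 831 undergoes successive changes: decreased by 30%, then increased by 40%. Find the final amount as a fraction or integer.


Start: 831
Step 1: decrease by 30% => multiply by 70/100
  831 * 70/100 = 5817/10
Step 2: increase by 40% => multiply by 140/100
  5817/10 * 140/100 = 40719/50
Final value = 40719/50

40719/50


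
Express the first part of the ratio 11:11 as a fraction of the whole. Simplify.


Total parts = 11 + 11 = 22
First part fraction = 11/22
Simplify: 11/22 = 1/2

1/2


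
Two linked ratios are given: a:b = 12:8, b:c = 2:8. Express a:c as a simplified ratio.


Given a:b = 12:8 and b:c = 2:8
Make b consistent. Multiply first ratio by 2: a:b = 24:16
Multiply second ratio by 8: b:c = 16:64
Now b = 16 in both, so a:b:c = 24:16:64
Therefore a:c = 24:64
Simplify by GCD: a:c = 3:8

3:8


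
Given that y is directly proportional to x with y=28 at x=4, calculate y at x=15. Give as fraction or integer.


Direct proportion: y = kx
Find k: k = 28/4 = 7
Compute y at x=15: y = 7 * 15
y = 105

105


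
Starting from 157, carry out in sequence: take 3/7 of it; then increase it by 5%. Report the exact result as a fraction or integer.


Start with 157.
Step 1: Take 3/7: 157 * 3/7 = 471/7
Step 2: Increase by 5%: 471/7 * 105/100 = 1413/20
Final result = 1413/20

1413/20


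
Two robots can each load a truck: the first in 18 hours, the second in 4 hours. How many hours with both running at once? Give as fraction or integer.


Rate of A = 1/18 job per hour
Rate of B = 1/4 job per hour
Combined rate = 1/18 + 1/4
Find common denominator: (4 + 18)/(18*4) = 22/72
Combined rate = 11/36 job per hour
Time together = 1 / (11/36) = 36/11 hours

36/11


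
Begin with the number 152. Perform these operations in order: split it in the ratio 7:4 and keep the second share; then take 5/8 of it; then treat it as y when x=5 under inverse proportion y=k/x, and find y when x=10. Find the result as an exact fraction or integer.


Start with 152.
Step 1: Split 7:4, second share = 152 * 4/11 = 608/11
Step 2: Take 5/8: 608/11 * 5/8 = 380/11
Step 3: Inverse prop: k = (380/11)*5; new y = k/10 = 380/11*5/10 = 190/11
Final result = 190/11

190/11


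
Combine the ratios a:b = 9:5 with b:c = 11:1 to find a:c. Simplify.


Given a:b = 9:5 and b:c = 11:1
Make b consistent. Multiply first ratio by 11: a:b = 99:55
Multiply second ratio by 5: b:c = 55:5
Now b = 55 in both, so a:b:c = 99:55:5
Therefore a:c = 99:5
Simplify by GCD: a:c = 99:5

99:5


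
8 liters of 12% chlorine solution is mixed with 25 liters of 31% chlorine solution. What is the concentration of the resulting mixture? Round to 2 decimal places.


Solute in mixture 1 = 12% of 8 L = 8*12/100 = 24/25 L
Solute in mixture 2 = 31% of 25 L = 25*31/100 = 31/4 L
Total solute = 24/25 + 31/4 = 871/100 L
Total volume = 8 + 25 = 33 L
Final concentration = 871/100/33 * 100 = 26.39%

26.39


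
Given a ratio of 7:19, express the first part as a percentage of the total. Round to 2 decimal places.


Total parts = 7 + 19 = 26
First part fraction = 7/26
Percentage = (7/26) * 100
= 0.269231 * 100
= 26.92%

26.92


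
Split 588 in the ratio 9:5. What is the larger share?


Total parts = 9 + 5 = 14
Value per part = 588 / 14 = 42
First share = 9 * 42 = 378
Second share = 5 * 42 = 210
Larger share = 378

378


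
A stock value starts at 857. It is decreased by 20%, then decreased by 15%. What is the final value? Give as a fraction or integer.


Start: 857
Step 1: decrease by 20% => multiply by 80/100
  857 * 80/100 = 3428/5
Step 2: decrease by 15% => multiply by 85/100
  3428/5 * 85/100 = 14569/25
Final value = 14569/25

14569/25


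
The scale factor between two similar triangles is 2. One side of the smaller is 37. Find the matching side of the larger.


Similar triangles have proportional sides
Scale factor = 2
Smaller side = 37
Corresponding larger side = 37 * 2
= 74

74


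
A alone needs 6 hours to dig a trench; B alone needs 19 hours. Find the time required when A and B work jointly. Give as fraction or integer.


Rate of A = 1/6 job per hour
Rate of B = 1/19 job per hour
Combined rate = 1/6 + 1/19
Find common denominator: (19 + 6)/(6*19) = 25/114
Combined rate = 25/114 job per hour
Time together = 1 / (25/114) = 114/25 hours

114/25


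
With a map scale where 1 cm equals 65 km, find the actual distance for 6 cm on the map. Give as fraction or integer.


Map scale: 1 cm = 65 km
Measured distance on map = 6 cm
Set up proportion: 6 * 65 / 1
= 390 / 1
= 390 km

390


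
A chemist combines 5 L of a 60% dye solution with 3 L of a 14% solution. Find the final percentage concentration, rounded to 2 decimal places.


Solute in mixture 1 = 60% of 5 L = 5*60/100 = 3 L
Solute in mixture 2 = 14% of 3 L = 3*14/100 = 21/50 L
Total solute = 3 + 21/50 = 171/50 L
Total volume = 5 + 3 = 8 L
Final concentration = 171/50/8 * 100 = 42.75%

42.75


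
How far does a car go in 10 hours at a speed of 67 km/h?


Using distance = speed * time
Speed = 67 km/h
Time = 10 hours
Distance = 67 * 10
= 670 km

670


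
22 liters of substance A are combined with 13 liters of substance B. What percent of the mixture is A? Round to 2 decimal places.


Volume of A = 22 L
Volume of B = 13 L
Total volume = 22 + 13 = 35 L
Percentage of A = (22/35) * 100
= 62.86%

62.86


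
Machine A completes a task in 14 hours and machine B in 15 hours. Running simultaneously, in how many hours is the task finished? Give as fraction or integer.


Rate of A = 1/14 job per hour
Rate of B = 1/15 job per hour
Combined rate = 1/14 + 1/15
Find common denominator: (15 + 14)/(14*15) = 29/210
Combined rate = 29/210 job per hour
Time together = 1 / (29/210) = 210/29 hours

210/29


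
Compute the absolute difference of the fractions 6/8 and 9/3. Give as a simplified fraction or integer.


Simplify: 6/8 = 3/4 and 9/3 = 3
Find common denominator: LCD = 4
Convert: 3/4 and 12/4
Difference = |3 - 12|/4 = 9/4
Simplified = 9/4

9/4
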